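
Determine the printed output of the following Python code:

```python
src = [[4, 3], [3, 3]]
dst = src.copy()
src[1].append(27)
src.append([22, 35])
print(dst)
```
[[4, 3], [3, 3, 27]]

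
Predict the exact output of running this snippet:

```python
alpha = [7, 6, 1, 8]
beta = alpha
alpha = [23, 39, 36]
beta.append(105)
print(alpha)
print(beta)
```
[23, 39, 36]
[7, 6, 1, 8, 105]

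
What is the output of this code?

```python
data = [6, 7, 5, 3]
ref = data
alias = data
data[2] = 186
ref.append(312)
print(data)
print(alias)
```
[6, 7, 186, 3, 312]
[6, 7, 186, 3, 312]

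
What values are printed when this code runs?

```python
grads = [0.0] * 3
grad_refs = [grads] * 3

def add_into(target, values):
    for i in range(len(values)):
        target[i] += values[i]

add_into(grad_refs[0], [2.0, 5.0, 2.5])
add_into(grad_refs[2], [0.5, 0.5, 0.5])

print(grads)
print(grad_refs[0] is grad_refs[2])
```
[2.5, 5.5, 3.0]
True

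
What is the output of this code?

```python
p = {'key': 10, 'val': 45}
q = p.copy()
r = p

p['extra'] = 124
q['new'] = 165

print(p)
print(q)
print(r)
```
{'key': 10, 'val': 45, 'extra': 124}
{'key': 10, 'val': 45, 'new': 165}
{'key': 10, 'val': 45, 'extra': 124}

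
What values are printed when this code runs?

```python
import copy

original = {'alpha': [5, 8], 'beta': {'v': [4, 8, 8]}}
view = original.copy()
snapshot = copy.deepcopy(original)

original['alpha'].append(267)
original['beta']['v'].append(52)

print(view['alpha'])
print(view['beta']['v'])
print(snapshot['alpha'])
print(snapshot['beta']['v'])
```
[5, 8, 267]
[4, 8, 8, 52]
[5, 8]
[4, 8, 8]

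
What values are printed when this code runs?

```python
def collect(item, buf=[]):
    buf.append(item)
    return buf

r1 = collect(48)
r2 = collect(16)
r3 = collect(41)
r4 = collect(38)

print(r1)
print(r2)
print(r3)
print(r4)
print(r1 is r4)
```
[48, 16, 41, 38]
[48, 16, 41, 38]
[48, 16, 41, 38]
[48, 16, 41, 38]
True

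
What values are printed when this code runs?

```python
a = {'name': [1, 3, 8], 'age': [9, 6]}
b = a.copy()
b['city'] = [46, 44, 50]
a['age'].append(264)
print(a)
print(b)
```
{'name': [1, 3, 8], 'age': [9, 6, 264]}
{'name': [1, 3, 8], 'age': [9, 6, 264], 'city': [46, 44, 50]}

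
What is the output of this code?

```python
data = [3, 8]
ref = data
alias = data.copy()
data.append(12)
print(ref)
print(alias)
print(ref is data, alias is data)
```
[3, 8, 12]
[3, 8]
True False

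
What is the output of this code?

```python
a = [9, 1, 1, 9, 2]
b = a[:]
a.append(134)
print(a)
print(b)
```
[9, 1, 1, 9, 2, 134]
[9, 1, 1, 9, 2]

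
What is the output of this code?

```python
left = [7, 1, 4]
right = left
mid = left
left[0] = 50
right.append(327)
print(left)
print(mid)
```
[50, 1, 4, 327]
[50, 1, 4, 327]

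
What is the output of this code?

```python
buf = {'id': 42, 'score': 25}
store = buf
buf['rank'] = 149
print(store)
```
{'id': 42, 'score': 25, 'rank': 149}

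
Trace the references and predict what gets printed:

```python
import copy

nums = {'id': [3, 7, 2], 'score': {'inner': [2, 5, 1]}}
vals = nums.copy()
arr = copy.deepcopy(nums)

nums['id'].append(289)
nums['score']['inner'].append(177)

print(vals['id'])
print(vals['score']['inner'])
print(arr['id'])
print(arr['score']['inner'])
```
[3, 7, 2, 289]
[2, 5, 1, 177]
[3, 7, 2]
[2, 5, 1]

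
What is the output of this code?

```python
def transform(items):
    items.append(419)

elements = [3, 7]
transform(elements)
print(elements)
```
[3, 7, 419]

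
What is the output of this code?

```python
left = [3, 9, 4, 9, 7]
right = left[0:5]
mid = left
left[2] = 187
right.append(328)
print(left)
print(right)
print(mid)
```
[3, 9, 187, 9, 7]
[3, 9, 4, 9, 7, 328]
[3, 9, 187, 9, 7]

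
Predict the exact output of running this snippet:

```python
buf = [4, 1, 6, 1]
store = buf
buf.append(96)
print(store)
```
[4, 1, 6, 1, 96]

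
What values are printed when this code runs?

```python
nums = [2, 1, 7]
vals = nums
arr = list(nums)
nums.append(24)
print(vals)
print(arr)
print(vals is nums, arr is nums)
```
[2, 1, 7, 24]
[2, 1, 7]
True False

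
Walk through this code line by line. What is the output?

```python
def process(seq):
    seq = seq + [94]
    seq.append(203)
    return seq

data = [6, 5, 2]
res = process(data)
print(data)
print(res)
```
[6, 5, 2]
[6, 5, 2, 94, 203]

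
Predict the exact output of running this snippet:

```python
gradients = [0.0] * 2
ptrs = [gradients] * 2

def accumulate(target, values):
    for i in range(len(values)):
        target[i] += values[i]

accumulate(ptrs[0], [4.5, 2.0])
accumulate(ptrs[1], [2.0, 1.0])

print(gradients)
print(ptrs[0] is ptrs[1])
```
[6.5, 3.0]
True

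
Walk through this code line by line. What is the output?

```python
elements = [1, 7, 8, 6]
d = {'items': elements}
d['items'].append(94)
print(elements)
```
[1, 7, 8, 6, 94]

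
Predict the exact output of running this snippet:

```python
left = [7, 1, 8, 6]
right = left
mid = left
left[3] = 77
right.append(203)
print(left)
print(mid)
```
[7, 1, 8, 77, 203]
[7, 1, 8, 77, 203]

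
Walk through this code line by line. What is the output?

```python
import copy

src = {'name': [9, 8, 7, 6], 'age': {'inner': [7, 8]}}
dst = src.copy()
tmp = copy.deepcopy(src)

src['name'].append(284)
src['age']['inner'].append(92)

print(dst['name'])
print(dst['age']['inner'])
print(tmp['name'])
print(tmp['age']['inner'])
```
[9, 8, 7, 6, 284]
[7, 8, 92]
[9, 8, 7, 6]
[7, 8]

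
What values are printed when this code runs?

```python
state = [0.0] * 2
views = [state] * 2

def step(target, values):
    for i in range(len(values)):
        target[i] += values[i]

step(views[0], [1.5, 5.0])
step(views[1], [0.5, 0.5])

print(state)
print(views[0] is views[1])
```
[2.0, 5.5]
True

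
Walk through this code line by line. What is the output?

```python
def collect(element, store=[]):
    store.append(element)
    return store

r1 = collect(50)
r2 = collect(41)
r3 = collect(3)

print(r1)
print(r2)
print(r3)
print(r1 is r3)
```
[50, 41, 3]
[50, 41, 3]
[50, 41, 3]
True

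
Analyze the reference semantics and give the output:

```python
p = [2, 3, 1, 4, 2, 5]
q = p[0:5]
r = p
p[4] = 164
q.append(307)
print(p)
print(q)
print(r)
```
[2, 3, 1, 4, 164, 5]
[2, 3, 1, 4, 2, 307]
[2, 3, 1, 4, 164, 5]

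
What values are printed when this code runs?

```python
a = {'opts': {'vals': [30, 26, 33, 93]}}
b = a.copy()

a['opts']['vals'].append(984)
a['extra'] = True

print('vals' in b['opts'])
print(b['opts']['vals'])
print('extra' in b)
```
True
[30, 26, 33, 93, 984]
False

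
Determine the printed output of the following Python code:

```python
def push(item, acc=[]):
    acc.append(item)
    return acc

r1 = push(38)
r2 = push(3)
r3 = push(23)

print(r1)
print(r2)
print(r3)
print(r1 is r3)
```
[38, 3, 23]
[38, 3, 23]
[38, 3, 23]
True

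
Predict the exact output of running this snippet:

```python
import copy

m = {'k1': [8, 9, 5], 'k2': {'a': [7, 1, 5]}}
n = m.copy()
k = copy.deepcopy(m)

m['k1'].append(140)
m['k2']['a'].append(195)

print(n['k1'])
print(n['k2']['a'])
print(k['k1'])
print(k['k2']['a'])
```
[8, 9, 5, 140]
[7, 1, 5, 195]
[8, 9, 5]
[7, 1, 5]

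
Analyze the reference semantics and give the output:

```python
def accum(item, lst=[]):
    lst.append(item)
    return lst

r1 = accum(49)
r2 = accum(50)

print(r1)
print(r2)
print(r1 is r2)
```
[49, 50]
[49, 50]
True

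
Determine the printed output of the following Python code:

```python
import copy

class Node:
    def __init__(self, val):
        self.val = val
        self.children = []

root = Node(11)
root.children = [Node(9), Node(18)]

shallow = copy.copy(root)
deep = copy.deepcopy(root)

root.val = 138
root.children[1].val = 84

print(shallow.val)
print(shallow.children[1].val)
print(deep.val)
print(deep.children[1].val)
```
11
84
11
18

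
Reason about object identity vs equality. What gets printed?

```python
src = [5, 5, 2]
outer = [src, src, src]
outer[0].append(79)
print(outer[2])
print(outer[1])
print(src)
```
[5, 5, 2, 79]
[5, 5, 2, 79]
[5, 5, 2, 79]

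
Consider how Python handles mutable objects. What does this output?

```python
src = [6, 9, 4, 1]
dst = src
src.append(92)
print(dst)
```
[6, 9, 4, 1, 92]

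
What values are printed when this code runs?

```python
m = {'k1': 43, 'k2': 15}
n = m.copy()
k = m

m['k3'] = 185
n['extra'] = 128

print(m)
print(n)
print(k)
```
{'k1': 43, 'k2': 15, 'k3': 185}
{'k1': 43, 'k2': 15, 'extra': 128}
{'k1': 43, 'k2': 15, 'k3': 185}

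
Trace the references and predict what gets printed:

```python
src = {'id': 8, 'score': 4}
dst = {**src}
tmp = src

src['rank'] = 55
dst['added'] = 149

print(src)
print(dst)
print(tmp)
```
{'id': 8, 'score': 4, 'rank': 55}
{'id': 8, 'score': 4, 'added': 149}
{'id': 8, 'score': 4, 'rank': 55}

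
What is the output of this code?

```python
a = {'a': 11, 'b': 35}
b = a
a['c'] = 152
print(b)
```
{'a': 11, 'b': 35, 'c': 152}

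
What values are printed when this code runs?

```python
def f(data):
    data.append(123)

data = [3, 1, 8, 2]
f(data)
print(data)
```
[3, 1, 8, 2, 123]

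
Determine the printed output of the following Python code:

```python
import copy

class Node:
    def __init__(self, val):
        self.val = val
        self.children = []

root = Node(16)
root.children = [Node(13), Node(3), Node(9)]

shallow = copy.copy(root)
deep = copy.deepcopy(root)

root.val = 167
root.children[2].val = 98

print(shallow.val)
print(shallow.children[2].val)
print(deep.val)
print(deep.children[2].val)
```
16
98
16
9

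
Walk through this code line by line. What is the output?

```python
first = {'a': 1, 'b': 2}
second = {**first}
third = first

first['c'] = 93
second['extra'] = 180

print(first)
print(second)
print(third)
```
{'a': 1, 'b': 2, 'c': 93}
{'a': 1, 'b': 2, 'extra': 180}
{'a': 1, 'b': 2, 'c': 93}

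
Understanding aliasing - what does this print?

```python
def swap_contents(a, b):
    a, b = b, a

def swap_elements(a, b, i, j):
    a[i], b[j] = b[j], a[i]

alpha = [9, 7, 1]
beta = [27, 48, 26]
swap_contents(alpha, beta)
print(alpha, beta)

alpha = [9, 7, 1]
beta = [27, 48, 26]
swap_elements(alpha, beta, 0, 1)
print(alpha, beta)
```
[9, 7, 1] [27, 48, 26]
[48, 7, 1] [27, 9, 26]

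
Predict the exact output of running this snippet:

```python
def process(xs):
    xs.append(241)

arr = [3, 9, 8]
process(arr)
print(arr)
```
[3, 9, 8, 241]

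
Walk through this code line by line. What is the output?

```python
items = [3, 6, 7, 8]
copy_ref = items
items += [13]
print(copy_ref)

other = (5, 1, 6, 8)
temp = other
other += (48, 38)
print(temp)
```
[3, 6, 7, 8, 13]
(5, 1, 6, 8)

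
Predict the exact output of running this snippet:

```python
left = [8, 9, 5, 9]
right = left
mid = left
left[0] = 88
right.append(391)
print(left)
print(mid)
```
[88, 9, 5, 9, 391]
[88, 9, 5, 9, 391]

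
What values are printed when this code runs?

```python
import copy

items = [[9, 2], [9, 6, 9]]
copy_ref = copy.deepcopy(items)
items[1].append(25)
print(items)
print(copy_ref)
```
[[9, 2], [9, 6, 9, 25]]
[[9, 2], [9, 6, 9]]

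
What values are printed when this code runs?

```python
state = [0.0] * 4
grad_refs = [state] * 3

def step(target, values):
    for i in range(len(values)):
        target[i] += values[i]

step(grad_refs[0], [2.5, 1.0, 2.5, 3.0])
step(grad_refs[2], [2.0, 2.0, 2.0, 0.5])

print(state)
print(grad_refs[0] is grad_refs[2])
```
[4.5, 3.0, 4.5, 3.5]
True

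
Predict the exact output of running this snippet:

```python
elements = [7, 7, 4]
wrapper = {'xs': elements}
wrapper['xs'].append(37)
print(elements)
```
[7, 7, 4, 37]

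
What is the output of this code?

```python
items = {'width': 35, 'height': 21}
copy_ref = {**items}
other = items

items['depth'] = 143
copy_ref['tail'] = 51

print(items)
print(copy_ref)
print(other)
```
{'width': 35, 'height': 21, 'depth': 143}
{'width': 35, 'height': 21, 'tail': 51}
{'width': 35, 'height': 21, 'depth': 143}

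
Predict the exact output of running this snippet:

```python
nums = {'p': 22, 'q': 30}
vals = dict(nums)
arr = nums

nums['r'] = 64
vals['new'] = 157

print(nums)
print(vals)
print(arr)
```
{'p': 22, 'q': 30, 'r': 64}
{'p': 22, 'q': 30, 'new': 157}
{'p': 22, 'q': 30, 'r': 64}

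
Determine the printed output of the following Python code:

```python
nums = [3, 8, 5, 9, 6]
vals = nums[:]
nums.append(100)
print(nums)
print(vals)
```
[3, 8, 5, 9, 6, 100]
[3, 8, 5, 9, 6]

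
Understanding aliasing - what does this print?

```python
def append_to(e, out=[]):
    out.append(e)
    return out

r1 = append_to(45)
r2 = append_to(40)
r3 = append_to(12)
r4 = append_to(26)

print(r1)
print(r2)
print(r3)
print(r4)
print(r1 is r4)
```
[45, 40, 12, 26]
[45, 40, 12, 26]
[45, 40, 12, 26]
[45, 40, 12, 26]
True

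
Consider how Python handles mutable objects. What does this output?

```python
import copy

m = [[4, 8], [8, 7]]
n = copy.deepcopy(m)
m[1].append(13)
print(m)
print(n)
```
[[4, 8], [8, 7, 13]]
[[4, 8], [8, 7]]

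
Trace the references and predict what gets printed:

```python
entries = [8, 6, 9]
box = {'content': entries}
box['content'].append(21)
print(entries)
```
[8, 6, 9, 21]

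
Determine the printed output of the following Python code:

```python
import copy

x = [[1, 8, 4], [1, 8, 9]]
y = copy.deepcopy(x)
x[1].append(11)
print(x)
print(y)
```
[[1, 8, 4], [1, 8, 9, 11]]
[[1, 8, 4], [1, 8, 9]]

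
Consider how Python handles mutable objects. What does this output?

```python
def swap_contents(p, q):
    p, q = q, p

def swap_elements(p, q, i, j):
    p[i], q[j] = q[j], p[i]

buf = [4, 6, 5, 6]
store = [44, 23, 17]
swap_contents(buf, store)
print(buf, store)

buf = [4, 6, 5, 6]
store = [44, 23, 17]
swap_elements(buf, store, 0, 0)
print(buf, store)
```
[4, 6, 5, 6] [44, 23, 17]
[44, 6, 5, 6] [4, 23, 17]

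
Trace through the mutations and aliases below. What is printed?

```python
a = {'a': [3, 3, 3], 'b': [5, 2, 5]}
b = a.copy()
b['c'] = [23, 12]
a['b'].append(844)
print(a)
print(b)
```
{'a': [3, 3, 3], 'b': [5, 2, 5, 844]}
{'a': [3, 3, 3], 'b': [5, 2, 5, 844], 'c': [23, 12]}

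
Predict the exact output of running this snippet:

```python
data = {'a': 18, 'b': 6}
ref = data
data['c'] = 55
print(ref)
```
{'a': 18, 'b': 6, 'c': 55}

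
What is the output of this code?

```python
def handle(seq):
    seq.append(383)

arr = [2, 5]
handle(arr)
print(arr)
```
[2, 5, 383]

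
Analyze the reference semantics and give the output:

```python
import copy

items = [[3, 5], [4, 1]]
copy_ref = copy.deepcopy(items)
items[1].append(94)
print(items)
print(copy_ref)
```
[[3, 5], [4, 1, 94]]
[[3, 5], [4, 1]]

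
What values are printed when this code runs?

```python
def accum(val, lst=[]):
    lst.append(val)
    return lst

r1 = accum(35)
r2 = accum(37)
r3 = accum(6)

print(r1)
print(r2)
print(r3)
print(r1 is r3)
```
[35, 37, 6]
[35, 37, 6]
[35, 37, 6]
True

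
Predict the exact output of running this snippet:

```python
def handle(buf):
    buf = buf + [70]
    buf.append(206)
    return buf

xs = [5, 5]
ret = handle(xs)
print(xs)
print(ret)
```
[5, 5]
[5, 5, 70, 206]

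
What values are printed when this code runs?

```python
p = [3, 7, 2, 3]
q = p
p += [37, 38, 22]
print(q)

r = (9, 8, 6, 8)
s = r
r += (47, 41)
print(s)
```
[3, 7, 2, 3, 37, 38, 22]
(9, 8, 6, 8)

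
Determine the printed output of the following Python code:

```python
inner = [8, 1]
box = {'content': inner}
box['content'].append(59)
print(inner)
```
[8, 1, 59]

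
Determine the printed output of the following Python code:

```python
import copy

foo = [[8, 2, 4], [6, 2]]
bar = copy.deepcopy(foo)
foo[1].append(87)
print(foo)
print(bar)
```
[[8, 2, 4], [6, 2, 87]]
[[8, 2, 4], [6, 2]]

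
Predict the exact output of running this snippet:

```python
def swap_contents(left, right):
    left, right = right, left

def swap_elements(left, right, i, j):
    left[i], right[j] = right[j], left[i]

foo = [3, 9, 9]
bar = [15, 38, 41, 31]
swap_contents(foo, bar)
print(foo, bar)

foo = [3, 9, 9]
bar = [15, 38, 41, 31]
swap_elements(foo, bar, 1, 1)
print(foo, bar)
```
[3, 9, 9] [15, 38, 41, 31]
[3, 38, 9] [15, 9, 41, 31]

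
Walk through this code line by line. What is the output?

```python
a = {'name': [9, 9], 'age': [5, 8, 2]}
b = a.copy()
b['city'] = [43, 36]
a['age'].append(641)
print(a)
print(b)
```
{'name': [9, 9], 'age': [5, 8, 2, 641]}
{'name': [9, 9], 'age': [5, 8, 2, 641], 'city': [43, 36]}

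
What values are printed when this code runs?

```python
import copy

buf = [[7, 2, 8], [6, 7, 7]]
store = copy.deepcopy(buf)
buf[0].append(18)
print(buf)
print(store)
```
[[7, 2, 8, 18], [6, 7, 7]]
[[7, 2, 8], [6, 7, 7]]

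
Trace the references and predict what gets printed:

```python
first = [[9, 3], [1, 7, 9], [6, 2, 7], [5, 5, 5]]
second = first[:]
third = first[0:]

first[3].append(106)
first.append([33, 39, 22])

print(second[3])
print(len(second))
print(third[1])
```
[5, 5, 5, 106]
4
[1, 7, 9]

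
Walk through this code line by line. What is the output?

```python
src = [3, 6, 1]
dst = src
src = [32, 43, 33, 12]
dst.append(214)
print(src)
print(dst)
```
[32, 43, 33, 12]
[3, 6, 1, 214]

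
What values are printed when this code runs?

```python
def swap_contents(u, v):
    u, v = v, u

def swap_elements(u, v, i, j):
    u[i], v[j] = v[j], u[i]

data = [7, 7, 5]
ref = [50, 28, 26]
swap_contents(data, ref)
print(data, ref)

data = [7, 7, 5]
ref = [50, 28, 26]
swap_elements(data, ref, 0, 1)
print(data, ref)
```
[7, 7, 5] [50, 28, 26]
[28, 7, 5] [50, 7, 26]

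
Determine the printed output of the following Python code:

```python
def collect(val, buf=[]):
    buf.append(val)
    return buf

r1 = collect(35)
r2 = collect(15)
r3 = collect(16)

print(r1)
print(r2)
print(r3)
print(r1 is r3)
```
[35, 15, 16]
[35, 15, 16]
[35, 15, 16]
True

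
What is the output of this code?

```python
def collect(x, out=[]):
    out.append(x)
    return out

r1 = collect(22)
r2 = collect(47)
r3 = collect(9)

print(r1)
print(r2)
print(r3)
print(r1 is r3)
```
[22, 47, 9]
[22, 47, 9]
[22, 47, 9]
True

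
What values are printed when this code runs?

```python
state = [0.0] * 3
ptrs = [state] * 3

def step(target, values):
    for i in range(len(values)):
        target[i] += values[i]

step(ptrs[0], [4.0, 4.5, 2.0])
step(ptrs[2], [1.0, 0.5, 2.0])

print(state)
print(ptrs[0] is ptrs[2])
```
[5.0, 5.0, 4.0]
True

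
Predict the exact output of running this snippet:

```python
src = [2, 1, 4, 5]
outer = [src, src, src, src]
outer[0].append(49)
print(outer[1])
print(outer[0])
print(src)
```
[2, 1, 4, 5, 49]
[2, 1, 4, 5, 49]
[2, 1, 4, 5, 49]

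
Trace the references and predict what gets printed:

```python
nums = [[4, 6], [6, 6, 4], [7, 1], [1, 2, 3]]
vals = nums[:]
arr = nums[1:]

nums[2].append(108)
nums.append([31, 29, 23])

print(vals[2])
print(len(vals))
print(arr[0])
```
[7, 1, 108]
4
[6, 6, 4]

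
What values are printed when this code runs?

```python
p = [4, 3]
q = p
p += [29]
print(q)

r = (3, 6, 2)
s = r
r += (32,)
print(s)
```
[4, 3, 29]
(3, 6, 2)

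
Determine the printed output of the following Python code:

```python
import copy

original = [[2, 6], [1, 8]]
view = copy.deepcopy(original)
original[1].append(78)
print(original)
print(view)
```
[[2, 6], [1, 8, 78]]
[[2, 6], [1, 8]]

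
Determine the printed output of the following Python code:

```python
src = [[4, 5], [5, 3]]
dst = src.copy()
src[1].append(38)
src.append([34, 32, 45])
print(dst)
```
[[4, 5], [5, 3, 38]]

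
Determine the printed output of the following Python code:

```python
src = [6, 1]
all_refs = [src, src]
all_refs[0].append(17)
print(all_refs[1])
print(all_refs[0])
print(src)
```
[6, 1, 17]
[6, 1, 17]
[6, 1, 17]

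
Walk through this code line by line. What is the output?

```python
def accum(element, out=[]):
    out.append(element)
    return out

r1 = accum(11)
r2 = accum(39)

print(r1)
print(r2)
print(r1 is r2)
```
[11, 39]
[11, 39]
True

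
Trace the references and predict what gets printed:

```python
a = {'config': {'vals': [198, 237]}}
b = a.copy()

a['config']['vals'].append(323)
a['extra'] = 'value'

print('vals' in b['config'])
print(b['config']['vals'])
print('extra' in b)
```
True
[198, 237, 323]
False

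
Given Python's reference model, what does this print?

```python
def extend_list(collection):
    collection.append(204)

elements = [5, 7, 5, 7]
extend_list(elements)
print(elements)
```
[5, 7, 5, 7, 204]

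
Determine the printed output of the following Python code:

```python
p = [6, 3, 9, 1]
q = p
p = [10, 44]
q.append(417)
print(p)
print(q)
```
[10, 44]
[6, 3, 9, 1, 417]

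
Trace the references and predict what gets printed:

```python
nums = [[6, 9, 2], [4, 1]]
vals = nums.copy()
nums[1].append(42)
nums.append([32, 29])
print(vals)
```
[[6, 9, 2], [4, 1, 42]]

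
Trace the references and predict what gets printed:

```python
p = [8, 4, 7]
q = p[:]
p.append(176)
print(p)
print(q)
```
[8, 4, 7, 176]
[8, 4, 7]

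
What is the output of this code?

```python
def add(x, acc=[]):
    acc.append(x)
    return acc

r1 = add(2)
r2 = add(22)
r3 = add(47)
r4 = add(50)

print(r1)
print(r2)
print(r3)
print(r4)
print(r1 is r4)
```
[2, 22, 47, 50]
[2, 22, 47, 50]
[2, 22, 47, 50]
[2, 22, 47, 50]
True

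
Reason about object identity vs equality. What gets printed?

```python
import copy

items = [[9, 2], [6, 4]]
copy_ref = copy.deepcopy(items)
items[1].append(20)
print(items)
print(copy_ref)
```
[[9, 2], [6, 4, 20]]
[[9, 2], [6, 4]]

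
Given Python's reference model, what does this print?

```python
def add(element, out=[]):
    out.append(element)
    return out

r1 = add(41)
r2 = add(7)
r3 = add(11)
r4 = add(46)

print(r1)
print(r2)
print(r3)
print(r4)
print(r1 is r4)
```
[41, 7, 11, 46]
[41, 7, 11, 46]
[41, 7, 11, 46]
[41, 7, 11, 46]
True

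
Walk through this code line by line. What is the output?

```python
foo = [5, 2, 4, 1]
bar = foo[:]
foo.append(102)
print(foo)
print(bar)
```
[5, 2, 4, 1, 102]
[5, 2, 4, 1]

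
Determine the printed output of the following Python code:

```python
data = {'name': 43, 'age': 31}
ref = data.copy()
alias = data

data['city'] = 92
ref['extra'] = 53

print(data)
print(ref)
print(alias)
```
{'name': 43, 'age': 31, 'city': 92}
{'name': 43, 'age': 31, 'extra': 53}
{'name': 43, 'age': 31, 'city': 92}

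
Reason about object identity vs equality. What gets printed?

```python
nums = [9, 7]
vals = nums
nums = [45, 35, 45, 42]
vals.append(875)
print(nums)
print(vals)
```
[45, 35, 45, 42]
[9, 7, 875]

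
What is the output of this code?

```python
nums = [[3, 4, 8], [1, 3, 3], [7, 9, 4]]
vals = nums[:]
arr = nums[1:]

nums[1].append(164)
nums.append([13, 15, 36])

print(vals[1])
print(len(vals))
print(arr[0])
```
[1, 3, 3, 164]
3
[1, 3, 3, 164]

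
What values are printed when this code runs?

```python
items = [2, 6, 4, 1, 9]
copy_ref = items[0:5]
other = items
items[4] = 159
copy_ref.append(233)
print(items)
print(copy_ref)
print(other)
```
[2, 6, 4, 1, 159]
[2, 6, 4, 1, 9, 233]
[2, 6, 4, 1, 159]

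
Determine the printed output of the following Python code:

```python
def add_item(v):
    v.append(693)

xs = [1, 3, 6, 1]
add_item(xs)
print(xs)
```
[1, 3, 6, 1, 693]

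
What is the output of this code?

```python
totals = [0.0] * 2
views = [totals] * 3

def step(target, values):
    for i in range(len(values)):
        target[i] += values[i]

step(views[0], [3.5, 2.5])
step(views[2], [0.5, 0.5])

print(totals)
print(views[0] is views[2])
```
[4.0, 3.0]
True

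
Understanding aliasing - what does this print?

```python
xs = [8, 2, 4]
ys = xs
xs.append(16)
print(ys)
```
[8, 2, 4, 16]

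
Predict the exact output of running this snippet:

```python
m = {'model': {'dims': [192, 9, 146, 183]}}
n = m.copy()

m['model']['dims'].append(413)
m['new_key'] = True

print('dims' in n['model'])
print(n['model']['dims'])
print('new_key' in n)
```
True
[192, 9, 146, 183, 413]
False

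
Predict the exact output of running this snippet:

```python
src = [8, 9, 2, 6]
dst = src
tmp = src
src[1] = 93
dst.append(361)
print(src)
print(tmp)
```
[8, 93, 2, 6, 361]
[8, 93, 2, 6, 361]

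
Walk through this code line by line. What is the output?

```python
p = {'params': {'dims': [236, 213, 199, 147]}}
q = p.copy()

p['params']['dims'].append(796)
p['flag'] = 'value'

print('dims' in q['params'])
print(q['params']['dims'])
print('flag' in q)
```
True
[236, 213, 199, 147, 796]
False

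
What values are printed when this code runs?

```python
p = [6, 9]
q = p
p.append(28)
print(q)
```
[6, 9, 28]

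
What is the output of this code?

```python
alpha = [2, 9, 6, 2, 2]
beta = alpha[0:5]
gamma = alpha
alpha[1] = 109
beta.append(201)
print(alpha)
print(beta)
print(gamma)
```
[2, 109, 6, 2, 2]
[2, 9, 6, 2, 2, 201]
[2, 109, 6, 2, 2]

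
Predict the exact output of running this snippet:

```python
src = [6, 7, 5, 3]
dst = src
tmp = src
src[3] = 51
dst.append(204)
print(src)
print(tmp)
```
[6, 7, 5, 51, 204]
[6, 7, 5, 51, 204]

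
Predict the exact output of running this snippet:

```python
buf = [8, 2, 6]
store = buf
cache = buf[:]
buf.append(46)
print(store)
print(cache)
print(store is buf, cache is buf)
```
[8, 2, 6, 46]
[8, 2, 6]
True False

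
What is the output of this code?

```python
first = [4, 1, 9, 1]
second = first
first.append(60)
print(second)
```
[4, 1, 9, 1, 60]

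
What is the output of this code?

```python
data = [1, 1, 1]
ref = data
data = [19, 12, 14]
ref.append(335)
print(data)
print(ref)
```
[19, 12, 14]
[1, 1, 1, 335]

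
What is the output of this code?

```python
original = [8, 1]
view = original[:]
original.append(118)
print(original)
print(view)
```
[8, 1, 118]
[8, 1]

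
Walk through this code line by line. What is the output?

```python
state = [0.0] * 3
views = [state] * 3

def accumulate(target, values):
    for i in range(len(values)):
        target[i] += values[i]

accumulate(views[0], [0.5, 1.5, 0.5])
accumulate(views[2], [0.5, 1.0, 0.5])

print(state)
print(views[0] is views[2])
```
[1.0, 2.5, 1.0]
True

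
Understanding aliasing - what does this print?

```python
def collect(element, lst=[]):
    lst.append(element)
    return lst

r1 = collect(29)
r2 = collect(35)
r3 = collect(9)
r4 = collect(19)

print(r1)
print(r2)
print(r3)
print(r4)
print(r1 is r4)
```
[29, 35, 9, 19]
[29, 35, 9, 19]
[29, 35, 9, 19]
[29, 35, 9, 19]
True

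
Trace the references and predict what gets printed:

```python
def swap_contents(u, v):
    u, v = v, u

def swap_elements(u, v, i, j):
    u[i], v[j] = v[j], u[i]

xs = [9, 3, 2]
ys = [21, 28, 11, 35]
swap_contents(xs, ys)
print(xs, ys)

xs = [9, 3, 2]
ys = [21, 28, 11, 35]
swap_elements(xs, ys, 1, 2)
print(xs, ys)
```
[9, 3, 2] [21, 28, 11, 35]
[9, 11, 2] [21, 28, 3, 35]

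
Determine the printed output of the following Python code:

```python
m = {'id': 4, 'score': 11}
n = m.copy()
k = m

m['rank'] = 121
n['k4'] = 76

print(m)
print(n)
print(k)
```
{'id': 4, 'score': 11, 'rank': 121}
{'id': 4, 'score': 11, 'k4': 76}
{'id': 4, 'score': 11, 'rank': 121}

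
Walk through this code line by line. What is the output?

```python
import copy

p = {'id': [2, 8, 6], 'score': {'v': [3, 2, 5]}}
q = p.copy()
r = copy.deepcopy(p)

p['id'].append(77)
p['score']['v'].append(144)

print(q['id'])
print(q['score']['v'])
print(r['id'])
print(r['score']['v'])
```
[2, 8, 6, 77]
[3, 2, 5, 144]
[2, 8, 6]
[3, 2, 5]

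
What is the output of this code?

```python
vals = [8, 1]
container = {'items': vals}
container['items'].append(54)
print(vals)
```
[8, 1, 54]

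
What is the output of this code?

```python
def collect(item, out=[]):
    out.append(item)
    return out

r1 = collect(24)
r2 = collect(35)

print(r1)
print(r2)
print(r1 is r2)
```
[24, 35]
[24, 35]
True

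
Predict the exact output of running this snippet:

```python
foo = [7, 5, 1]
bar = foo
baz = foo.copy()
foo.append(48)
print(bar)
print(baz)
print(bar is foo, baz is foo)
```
[7, 5, 1, 48]
[7, 5, 1]
True False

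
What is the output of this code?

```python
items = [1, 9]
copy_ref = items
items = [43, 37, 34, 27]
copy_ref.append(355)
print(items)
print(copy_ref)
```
[43, 37, 34, 27]
[1, 9, 355]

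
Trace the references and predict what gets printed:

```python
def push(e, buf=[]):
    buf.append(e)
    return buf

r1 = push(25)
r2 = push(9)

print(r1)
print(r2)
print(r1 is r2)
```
[25, 9]
[25, 9]
True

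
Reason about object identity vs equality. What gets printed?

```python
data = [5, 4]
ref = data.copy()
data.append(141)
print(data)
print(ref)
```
[5, 4, 141]
[5, 4]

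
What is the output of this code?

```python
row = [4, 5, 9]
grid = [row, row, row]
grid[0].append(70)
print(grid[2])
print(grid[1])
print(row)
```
[4, 5, 9, 70]
[4, 5, 9, 70]
[4, 5, 9, 70]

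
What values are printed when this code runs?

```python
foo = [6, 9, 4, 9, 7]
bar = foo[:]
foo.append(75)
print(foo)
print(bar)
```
[6, 9, 4, 9, 7, 75]
[6, 9, 4, 9, 7]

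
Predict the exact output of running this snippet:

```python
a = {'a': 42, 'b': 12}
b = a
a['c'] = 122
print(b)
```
{'a': 42, 'b': 12, 'c': 122}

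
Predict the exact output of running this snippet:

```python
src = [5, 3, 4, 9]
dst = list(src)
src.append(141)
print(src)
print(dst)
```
[5, 3, 4, 9, 141]
[5, 3, 4, 9]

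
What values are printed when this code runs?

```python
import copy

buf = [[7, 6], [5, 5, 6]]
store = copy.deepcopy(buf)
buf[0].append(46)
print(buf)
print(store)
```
[[7, 6, 46], [5, 5, 6]]
[[7, 6], [5, 5, 6]]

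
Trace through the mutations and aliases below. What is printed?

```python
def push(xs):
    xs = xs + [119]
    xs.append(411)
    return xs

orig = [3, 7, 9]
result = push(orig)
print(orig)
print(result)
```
[3, 7, 9]
[3, 7, 9, 119, 411]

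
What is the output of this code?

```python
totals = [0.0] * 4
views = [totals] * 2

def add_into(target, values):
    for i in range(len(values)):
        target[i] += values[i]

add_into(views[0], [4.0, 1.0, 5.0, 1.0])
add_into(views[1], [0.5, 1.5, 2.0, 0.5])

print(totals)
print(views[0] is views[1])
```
[4.5, 2.5, 7.0, 1.5]
True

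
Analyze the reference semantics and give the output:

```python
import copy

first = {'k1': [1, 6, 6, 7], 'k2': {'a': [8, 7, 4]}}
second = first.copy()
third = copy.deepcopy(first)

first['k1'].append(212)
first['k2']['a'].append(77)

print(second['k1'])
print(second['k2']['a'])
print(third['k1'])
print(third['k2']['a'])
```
[1, 6, 6, 7, 212]
[8, 7, 4, 77]
[1, 6, 6, 7]
[8, 7, 4]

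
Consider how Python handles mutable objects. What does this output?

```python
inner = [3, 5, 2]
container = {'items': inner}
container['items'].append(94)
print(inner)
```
[3, 5, 2, 94]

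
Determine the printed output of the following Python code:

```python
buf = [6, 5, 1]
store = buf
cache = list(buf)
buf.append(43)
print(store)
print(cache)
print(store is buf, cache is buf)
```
[6, 5, 1, 43]
[6, 5, 1]
True False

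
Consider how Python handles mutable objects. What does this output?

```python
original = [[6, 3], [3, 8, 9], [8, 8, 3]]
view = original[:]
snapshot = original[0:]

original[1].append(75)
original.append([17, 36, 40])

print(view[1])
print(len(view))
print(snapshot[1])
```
[3, 8, 9, 75]
3
[3, 8, 9, 75]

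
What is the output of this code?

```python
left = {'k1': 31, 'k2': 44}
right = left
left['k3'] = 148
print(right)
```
{'k1': 31, 'k2': 44, 'k3': 148}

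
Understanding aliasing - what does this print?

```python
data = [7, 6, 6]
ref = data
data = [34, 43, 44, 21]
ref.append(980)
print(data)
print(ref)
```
[34, 43, 44, 21]
[7, 6, 6, 980]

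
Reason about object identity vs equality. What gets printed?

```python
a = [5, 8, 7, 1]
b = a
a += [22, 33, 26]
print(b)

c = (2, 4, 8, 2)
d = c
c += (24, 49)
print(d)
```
[5, 8, 7, 1, 22, 33, 26]
(2, 4, 8, 2)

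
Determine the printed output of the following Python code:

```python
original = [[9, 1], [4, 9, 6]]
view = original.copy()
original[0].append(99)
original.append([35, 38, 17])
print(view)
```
[[9, 1, 99], [4, 9, 6]]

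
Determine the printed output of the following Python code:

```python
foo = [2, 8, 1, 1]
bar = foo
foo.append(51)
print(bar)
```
[2, 8, 1, 1, 51]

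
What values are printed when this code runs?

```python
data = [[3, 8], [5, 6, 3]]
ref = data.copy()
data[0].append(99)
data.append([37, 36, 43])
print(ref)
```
[[3, 8, 99], [5, 6, 3]]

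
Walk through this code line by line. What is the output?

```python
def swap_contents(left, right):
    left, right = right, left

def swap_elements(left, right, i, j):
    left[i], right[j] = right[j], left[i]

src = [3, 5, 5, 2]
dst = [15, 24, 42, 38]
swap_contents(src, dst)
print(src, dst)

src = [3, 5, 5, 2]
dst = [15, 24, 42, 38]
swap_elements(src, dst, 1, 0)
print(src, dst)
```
[3, 5, 5, 2] [15, 24, 42, 38]
[3, 15, 5, 2] [5, 24, 42, 38]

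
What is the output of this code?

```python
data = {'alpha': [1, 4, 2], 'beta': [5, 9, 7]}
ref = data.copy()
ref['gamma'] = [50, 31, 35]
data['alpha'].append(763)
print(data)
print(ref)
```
{'alpha': [1, 4, 2, 763], 'beta': [5, 9, 7]}
{'alpha': [1, 4, 2, 763], 'beta': [5, 9, 7], 'gamma': [50, 31, 35]}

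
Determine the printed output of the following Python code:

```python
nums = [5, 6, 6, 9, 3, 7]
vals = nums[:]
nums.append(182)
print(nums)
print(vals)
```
[5, 6, 6, 9, 3, 7, 182]
[5, 6, 6, 9, 3, 7]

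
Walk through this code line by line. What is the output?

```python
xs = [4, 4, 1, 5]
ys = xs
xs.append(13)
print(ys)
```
[4, 4, 1, 5, 13]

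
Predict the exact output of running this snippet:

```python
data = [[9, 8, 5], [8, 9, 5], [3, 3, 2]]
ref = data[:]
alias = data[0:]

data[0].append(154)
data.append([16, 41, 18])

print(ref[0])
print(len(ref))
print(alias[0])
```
[9, 8, 5, 154]
3
[9, 8, 5, 154]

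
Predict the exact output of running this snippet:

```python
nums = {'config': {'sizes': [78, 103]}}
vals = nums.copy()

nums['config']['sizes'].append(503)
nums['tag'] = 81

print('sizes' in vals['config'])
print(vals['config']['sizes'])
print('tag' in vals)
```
True
[78, 103, 503]
False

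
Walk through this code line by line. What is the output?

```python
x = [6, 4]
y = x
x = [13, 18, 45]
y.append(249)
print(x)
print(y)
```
[13, 18, 45]
[6, 4, 249]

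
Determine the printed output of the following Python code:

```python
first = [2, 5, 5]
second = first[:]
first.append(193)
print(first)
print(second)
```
[2, 5, 5, 193]
[2, 5, 5]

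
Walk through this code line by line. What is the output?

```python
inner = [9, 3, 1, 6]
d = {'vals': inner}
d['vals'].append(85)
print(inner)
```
[9, 3, 1, 6, 85]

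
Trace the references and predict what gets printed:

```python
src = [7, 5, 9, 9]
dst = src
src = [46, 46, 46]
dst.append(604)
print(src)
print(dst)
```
[46, 46, 46]
[7, 5, 9, 9, 604]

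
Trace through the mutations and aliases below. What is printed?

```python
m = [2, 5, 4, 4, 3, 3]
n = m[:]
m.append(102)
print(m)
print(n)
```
[2, 5, 4, 4, 3, 3, 102]
[2, 5, 4, 4, 3, 3]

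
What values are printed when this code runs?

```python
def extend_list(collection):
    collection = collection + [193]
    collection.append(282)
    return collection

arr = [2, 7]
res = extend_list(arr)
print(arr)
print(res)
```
[2, 7]
[2, 7, 193, 282]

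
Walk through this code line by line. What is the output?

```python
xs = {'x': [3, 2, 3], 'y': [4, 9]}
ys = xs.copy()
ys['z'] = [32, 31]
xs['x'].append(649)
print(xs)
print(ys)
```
{'x': [3, 2, 3, 649], 'y': [4, 9]}
{'x': [3, 2, 3, 649], 'y': [4, 9], 'z': [32, 31]}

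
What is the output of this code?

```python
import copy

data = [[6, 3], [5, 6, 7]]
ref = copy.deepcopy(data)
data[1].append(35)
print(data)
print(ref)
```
[[6, 3], [5, 6, 7, 35]]
[[6, 3], [5, 6, 7]]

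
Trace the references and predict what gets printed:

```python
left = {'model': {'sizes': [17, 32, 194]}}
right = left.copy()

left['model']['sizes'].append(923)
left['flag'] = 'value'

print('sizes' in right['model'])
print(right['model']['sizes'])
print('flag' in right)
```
True
[17, 32, 194, 923]
False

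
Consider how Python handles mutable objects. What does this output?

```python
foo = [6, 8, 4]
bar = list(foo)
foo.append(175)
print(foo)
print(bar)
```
[6, 8, 4, 175]
[6, 8, 4]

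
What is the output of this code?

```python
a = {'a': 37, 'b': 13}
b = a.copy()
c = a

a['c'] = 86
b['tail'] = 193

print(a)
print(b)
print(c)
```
{'a': 37, 'b': 13, 'c': 86}
{'a': 37, 'b': 13, 'tail': 193}
{'a': 37, 'b': 13, 'c': 86}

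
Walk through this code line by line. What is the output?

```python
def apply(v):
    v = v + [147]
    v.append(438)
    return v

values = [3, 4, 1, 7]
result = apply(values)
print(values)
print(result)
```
[3, 4, 1, 7]
[3, 4, 1, 7, 147, 438]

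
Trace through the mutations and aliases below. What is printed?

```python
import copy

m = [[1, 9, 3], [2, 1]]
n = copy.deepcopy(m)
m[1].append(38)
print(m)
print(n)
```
[[1, 9, 3], [2, 1, 38]]
[[1, 9, 3], [2, 1]]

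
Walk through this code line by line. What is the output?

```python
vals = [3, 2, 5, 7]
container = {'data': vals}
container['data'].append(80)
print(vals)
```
[3, 2, 5, 7, 80]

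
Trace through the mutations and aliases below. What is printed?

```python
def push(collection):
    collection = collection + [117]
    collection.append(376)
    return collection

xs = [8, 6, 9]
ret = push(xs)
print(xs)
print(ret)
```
[8, 6, 9]
[8, 6, 9, 117, 376]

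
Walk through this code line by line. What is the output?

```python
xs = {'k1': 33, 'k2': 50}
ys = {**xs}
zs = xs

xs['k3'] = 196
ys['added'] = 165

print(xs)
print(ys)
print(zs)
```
{'k1': 33, 'k2': 50, 'k3': 196}
{'k1': 33, 'k2': 50, 'added': 165}
{'k1': 33, 'k2': 50, 'k3': 196}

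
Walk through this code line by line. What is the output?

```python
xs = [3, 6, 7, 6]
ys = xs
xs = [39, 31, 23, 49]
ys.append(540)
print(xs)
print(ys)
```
[39, 31, 23, 49]
[3, 6, 7, 6, 540]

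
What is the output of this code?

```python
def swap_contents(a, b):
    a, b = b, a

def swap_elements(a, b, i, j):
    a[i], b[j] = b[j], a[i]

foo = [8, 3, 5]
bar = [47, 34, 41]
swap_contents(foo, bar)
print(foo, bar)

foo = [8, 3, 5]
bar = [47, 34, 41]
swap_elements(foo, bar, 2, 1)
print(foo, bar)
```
[8, 3, 5] [47, 34, 41]
[8, 3, 34] [47, 5, 41]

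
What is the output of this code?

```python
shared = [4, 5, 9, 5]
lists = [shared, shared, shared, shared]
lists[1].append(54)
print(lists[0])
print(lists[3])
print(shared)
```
[4, 5, 9, 5, 54]
[4, 5, 9, 5, 54]
[4, 5, 9, 5, 54]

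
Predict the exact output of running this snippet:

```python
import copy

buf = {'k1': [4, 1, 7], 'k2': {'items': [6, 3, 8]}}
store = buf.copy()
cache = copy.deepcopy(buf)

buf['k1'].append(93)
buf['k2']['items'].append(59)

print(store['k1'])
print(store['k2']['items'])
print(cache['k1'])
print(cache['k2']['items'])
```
[4, 1, 7, 93]
[6, 3, 8, 59]
[4, 1, 7]
[6, 3, 8]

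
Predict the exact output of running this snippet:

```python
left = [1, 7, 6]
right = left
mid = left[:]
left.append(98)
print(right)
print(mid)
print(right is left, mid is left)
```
[1, 7, 6, 98]
[1, 7, 6]
True False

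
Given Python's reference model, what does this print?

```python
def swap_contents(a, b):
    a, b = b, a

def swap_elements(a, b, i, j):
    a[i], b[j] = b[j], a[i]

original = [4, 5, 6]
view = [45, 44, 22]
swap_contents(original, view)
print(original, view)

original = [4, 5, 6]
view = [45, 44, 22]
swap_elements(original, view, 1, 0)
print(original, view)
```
[4, 5, 6] [45, 44, 22]
[4, 45, 6] [5, 44, 22]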